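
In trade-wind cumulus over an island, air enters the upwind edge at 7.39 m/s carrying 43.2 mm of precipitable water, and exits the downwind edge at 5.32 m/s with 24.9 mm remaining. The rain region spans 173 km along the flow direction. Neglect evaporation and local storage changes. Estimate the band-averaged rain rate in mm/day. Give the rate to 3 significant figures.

R ≈ 93.3 mm/day

Column moisture flux per unit crosswind length is F = V × PW.
Inflow: F_in = 7.39 × 43.2 = 319.248 mm·m/s
Outflow: F_out = 5.32 × 24.9 = 132.468 mm·m/s
Steady-state rate R = (F_in − F_out)/L = (319.248 − 132.468) / 173000 m = 1.080e-03 mm/s.
R = 1.080e-03 × 3600 × 24 = 93.3 mm/day.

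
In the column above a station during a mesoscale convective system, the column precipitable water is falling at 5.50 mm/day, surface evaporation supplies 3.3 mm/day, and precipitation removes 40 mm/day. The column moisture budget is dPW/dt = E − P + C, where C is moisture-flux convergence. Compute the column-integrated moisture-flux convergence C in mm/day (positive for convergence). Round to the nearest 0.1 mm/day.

C ≈ 31.2 mm/day

dPW/dt = -5.50 mm/day.
C = dPW/dt − E + P = (-5.50) − 3.3 + 40 = 31.2 mm/day.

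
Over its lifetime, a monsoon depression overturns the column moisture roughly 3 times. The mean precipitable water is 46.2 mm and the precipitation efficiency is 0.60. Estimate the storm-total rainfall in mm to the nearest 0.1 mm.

Each cycle deposits ε × PW = 0.60 × 46.2 = 27.72 mm.
Over 3 cycles: 3 × 27.72 = 83.2 mm.

rainfall ≈ 83.2 mm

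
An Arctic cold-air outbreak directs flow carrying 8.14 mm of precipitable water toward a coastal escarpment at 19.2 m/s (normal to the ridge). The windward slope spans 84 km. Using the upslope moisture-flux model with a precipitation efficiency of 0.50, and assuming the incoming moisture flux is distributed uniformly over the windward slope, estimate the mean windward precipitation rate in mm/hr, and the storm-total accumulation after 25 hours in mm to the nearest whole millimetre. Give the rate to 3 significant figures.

R ≈ 3.35 mm/hr; total ≈ 84 mm

Incoming column moisture flux per unit ridge length: F = V × PW = 19.2 × 8.14 = 156.288 mm·m/s.
Spread over the 84 km slope with efficiency ε = 0.50: R = ε·F/W = 0.50 × 156.288 / 84000 m = 9.303e-04 mm/s.
R = 9.303e-04 × 3600 = 3.35 mm/hr.
Over 25 h: total = 3.35 × 25 = 83.75 ≈ 84 mm.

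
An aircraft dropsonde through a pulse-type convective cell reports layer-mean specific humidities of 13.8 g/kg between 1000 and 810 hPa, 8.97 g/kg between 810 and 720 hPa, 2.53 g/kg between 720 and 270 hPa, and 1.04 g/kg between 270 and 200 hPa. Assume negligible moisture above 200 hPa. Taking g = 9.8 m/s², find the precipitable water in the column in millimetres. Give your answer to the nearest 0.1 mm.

Precipitable water is the column-integrated vapour mass per unit area: PW = (1/g) Σ q̄ Δp, with q in kg/kg and Δp in Pa (1 kg/m² of water = 1 mm).
Layer 1000–810 hPa: Δp = 190 hPa = 19000 Pa, q̄ = 0.0138 kg/kg → 0.0138 × 19000 / 9.8 = 26.76 mm
Layer 810–720 hPa: Δp = 90 hPa = 9000 Pa, q̄ = 0.00897 kg/kg → 0.00897 × 9000 / 9.8 = 8.24 mm
Layer 720–270 hPa: Δp = 450 hPa = 45000 Pa, q̄ = 0.00253 kg/kg → 0.00253 × 45000 / 9.8 = 11.62 mm
Layer 270–200 hPa: Δp = 70 hPa = 7000 Pa, q̄ = 0.00104 kg/kg → 0.00104 × 7000 / 9.8 = 0.74 mm
PW = 26.76 + 8.24 + 11.62 + 0.74 = 47.36 ≈ 47.4 mm.

PW ≈ 47.4 mm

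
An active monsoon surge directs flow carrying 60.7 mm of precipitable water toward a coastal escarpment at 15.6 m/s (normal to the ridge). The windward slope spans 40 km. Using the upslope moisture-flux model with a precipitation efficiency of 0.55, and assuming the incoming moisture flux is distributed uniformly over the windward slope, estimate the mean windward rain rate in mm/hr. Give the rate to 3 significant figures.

Incoming column moisture flux per unit ridge length: F = V × PW = 15.6 × 60.7 = 946.92 mm·m/s.
Spread over the 40 km slope with efficiency ε = 0.55: R = ε·F/W = 0.55 × 946.92 / 40000 m = 1.302e-02 mm/s.
R = 1.302e-02 × 3600 = 46.9 mm/hr.

R ≈ 46.9 mm/hr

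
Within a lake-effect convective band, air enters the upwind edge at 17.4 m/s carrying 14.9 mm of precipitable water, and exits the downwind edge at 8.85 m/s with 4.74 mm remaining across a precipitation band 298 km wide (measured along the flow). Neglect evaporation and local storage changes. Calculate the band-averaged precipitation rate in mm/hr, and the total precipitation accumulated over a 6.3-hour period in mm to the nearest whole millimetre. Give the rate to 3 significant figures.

R ≈ 2.63 mm/hr; total ≈ 17 mm

Column moisture flux per unit crosswind length is F = V × PW.
Inflow: F_in = 17.4 × 14.9 = 259.26 mm·m/s
Outflow: F_out = 8.85 × 4.74 = 41.949 mm·m/s
Steady-state rate R = (F_in − F_out)/L = (259.26 − 41.949) / 298000 m = 7.292e-04 mm/s.
R = 7.292e-04 × 3600 = 2.63 mm/hr.
Over 6.3 h: total = 2.63 × 6.3 = 16.569 ≈ 17 mm.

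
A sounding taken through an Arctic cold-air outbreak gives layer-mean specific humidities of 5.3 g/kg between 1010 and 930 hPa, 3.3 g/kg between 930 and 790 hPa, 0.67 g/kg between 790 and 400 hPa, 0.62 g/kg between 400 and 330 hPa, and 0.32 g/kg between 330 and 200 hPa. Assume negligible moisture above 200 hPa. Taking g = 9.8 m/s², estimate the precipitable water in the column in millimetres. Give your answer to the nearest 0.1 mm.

PW ≈ 12.6 mm

Precipitable water is the column-integrated vapour mass per unit area: PW = (1/g) Σ q̄ Δp, with q in kg/kg and Δp in Pa (1 kg/m² of water = 1 mm).
Layer 1010–930 hPa: Δp = 80 hPa = 8000 Pa, q̄ = 0.0053 kg/kg → 0.0053 × 8000 / 9.8 = 4.33 mm
Layer 930–790 hPa: Δp = 140 hPa = 14000 Pa, q̄ = 0.0033 kg/kg → 0.0033 × 14000 / 9.8 = 4.71 mm
Layer 790–400 hPa: Δp = 390 hPa = 39000 Pa, q̄ = 0.00067 kg/kg → 0.00067 × 39000 / 9.8 = 2.67 mm
Layer 400–330 hPa: Δp = 70 hPa = 7000 Pa, q̄ = 0.00062 kg/kg → 0.00062 × 7000 / 9.8 = 0.44 mm
Layer 330–200 hPa: Δp = 130 hPa = 13000 Pa, q̄ = 0.00032 kg/kg → 0.00032 × 13000 / 9.8 = 0.42 mm
PW = 4.33 + 4.71 + 2.67 + 0.44 + 0.42 = 12.57 ≈ 12.6 mm.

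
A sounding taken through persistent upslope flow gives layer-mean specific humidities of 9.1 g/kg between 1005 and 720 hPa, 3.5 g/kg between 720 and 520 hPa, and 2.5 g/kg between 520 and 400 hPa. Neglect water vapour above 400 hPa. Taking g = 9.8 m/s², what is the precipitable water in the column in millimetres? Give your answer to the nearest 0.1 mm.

Precipitable water is the column-integrated vapour mass per unit area: PW = (1/g) Σ q̄ Δp, with q in kg/kg and Δp in Pa (1 kg/m² of water = 1 mm).
Layer 1005–720 hPa: Δp = 285 hPa = 28500 Pa, q̄ = 0.0091 kg/kg → 0.0091 × 28500 / 9.8 = 26.46 mm
Layer 720–520 hPa: Δp = 200 hPa = 20000 Pa, q̄ = 0.0035 kg/kg → 0.0035 × 20000 / 9.8 = 7.14 mm
Layer 520–400 hPa: Δp = 120 hPa = 12000 Pa, q̄ = 0.0025 kg/kg → 0.0025 × 12000 / 9.8 = 3.06 mm
PW = 26.46 + 7.14 + 3.06 = 36.66 ≈ 36.7 mm.

PW ≈ 36.7 mm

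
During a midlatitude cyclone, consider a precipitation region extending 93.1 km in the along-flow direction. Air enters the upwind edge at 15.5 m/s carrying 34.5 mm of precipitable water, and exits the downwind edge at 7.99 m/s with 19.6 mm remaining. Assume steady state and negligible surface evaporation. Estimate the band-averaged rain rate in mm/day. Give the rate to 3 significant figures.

R ≈ 351 mm/day

Column moisture flux per unit crosswind length is F = V × PW.
Inflow: F_in = 15.5 × 34.5 = 534.75 mm·m/s
Outflow: F_out = 7.99 × 19.6 = 156.604 mm·m/s
Steady-state rate R = (F_in − F_out)/L = (534.75 − 156.604) / 93100 m = 4.062e-03 mm/s.
R = 4.062e-03 × 3600 × 24 = 351 mm/day.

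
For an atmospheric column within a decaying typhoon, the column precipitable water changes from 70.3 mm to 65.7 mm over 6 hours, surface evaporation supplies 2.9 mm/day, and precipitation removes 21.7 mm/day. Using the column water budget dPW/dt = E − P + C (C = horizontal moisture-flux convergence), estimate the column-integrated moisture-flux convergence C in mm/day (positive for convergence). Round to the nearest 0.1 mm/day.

C ≈ 0.4 mm/day

dPW/dt = (65.7 − 70.3) mm / (6/24 day) = -18.400 mm/day.
C = dPW/dt − E + P = (-18.400) − 2.9 + 21.7 = 0.4 mm/day.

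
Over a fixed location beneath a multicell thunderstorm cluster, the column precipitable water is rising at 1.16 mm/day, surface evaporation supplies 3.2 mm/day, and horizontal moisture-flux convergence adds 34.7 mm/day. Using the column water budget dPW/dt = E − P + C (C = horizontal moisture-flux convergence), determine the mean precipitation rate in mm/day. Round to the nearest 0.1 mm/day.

P ≈ 36.7 mm/day

dPW/dt = +1.16 mm/day.
P = E + C − dPW/dt = 3.2 + (34.7) − (+1.16) = 36.7 mm/day.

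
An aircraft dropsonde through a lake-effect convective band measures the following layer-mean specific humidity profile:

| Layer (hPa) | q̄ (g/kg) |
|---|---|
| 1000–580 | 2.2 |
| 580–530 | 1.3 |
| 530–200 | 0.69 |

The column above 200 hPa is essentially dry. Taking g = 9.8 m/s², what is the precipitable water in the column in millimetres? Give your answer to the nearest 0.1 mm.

Precipitable water is the column-integrated vapour mass per unit area: PW = (1/g) Σ q̄ Δp, with q in kg/kg and Δp in Pa (1 kg/m² of water = 1 mm).
Layer 1000–580 hPa: Δp = 420 hPa = 42000 Pa, q̄ = 0.0022 kg/kg → 0.0022 × 42000 / 9.8 = 9.43 mm
Layer 580–530 hPa: Δp = 50 hPa = 5000 Pa, q̄ = 0.0013 kg/kg → 0.0013 × 5000 / 9.8 = 0.66 mm
Layer 530–200 hPa: Δp = 330 hPa = 33000 Pa, q̄ = 0.00069 kg/kg → 0.00069 × 33000 / 9.8 = 2.32 mm
PW = 9.43 + 0.66 + 2.32 = 12.41 ≈ 12.4 mm.

PW ≈ 12.4 mm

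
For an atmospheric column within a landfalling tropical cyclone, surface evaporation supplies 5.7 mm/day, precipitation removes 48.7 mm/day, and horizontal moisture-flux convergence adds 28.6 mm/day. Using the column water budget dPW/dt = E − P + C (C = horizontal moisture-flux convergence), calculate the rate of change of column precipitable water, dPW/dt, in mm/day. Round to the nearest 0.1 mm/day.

dPW/dt = E − P + C = 5.7 − 48.7 + (28.6) = -14.4 mm/day.

dPW/dt ≈ -14.4 mm/day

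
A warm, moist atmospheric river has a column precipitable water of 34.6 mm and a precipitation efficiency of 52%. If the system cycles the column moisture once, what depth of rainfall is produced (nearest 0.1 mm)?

Rainfall = ε × PW = 0.52 × 34.6 = 18.0 mm.

rainfall ≈ 18.0 mm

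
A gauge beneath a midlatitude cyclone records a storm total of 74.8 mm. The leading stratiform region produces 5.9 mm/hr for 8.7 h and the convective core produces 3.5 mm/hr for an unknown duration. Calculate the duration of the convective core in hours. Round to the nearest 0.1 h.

Known phases: 5.9 × 8.7 = 51.33 mm.
Remaining depth = 74.8 − 51.33 = 23.47 mm.
Duration = 23.47 / 3.5 = 6.7 h.

duration ≈ 6.7 h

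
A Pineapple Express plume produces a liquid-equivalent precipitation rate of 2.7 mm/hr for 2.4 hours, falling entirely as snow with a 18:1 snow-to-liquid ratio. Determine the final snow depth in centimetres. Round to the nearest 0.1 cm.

Liquid-equivalent depth = 2.7 × 2.4 = 6.48 mm.
Snow depth = 6.48 mm × 18 = 116.64 mm = 11.7 cm.

snow depth ≈ 11.7 cm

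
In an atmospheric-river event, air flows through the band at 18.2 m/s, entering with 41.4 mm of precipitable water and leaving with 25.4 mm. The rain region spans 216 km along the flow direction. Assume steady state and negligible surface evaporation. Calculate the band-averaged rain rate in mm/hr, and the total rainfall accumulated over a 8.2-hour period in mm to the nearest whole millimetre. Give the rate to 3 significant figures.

R ≈ 4.85 mm/hr; total ≈ 40 mm

Column moisture flux per unit crosswind length is F = V × PW.
Inflow: F_in = 18.2 × 41.4 = 753.48 mm·m/s
Outflow: F_out = 18.2 × 25.4 = 462.28 mm·m/s
Steady-state rate R = (F_in − F_out)/L = (753.48 − 462.28) / 216000 m = 1.348e-03 mm/s.
R = 1.348e-03 × 3600 = 4.85 mm/hr.
Over 8.2 h: total = 4.85 × 8.2 = 39.77 ≈ 40 mm.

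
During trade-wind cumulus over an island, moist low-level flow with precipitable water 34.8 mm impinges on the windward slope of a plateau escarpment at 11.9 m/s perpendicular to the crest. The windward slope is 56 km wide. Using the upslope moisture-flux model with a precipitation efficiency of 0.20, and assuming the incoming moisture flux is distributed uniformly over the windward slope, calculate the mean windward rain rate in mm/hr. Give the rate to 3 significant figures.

Incoming column moisture flux per unit ridge length: F = V × PW = 11.9 × 34.8 = 414.12 mm·m/s.
Spread over the 56 km slope with efficiency ε = 0.20: R = ε·F/W = 0.20 × 414.12 / 56000 m = 1.479e-03 mm/s.
R = 1.479e-03 × 3600 = 5.32 mm/hr.

R ≈ 5.32 mm/hr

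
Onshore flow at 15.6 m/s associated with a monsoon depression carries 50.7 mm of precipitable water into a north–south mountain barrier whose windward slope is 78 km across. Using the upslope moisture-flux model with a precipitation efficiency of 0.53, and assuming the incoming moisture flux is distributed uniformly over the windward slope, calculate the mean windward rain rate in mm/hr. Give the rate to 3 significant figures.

Incoming column moisture flux per unit ridge length: F = V × PW = 15.6 × 50.7 = 790.92 mm·m/s.
Spread over the 78 km slope with efficiency ε = 0.53: R = ε·F/W = 0.53 × 790.92 / 78000 m = 5.374e-03 mm/s.
R = 5.374e-03 × 3600 = 19.3 mm/hr.

R ≈ 19.3 mm/hr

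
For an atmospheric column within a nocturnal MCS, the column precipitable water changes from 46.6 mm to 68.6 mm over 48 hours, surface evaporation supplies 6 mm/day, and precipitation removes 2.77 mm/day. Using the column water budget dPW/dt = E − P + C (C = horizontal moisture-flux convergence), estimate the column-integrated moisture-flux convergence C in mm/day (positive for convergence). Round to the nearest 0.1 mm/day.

C ≈ 7.8 mm/day

dPW/dt = (68.6 − 46.6) mm / (48/24 day) = +11.000 mm/day.
C = dPW/dt − E + P = (+11.000) − 6 + 2.77 = 7.8 mm/day.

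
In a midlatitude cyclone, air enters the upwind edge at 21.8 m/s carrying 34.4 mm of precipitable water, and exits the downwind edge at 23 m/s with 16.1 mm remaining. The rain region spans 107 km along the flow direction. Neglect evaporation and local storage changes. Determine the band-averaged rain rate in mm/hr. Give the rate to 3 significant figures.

Column moisture flux per unit crosswind length is F = V × PW.
Inflow: F_in = 21.8 × 34.4 = 749.92 mm·m/s
Outflow: F_out = 23 × 16.1 = 370.3 mm·m/s
Steady-state rate R = (F_in − F_out)/L = (749.92 − 370.3) / 107000 m = 3.548e-03 mm/s.
R = 3.548e-03 × 3600 = 12.8 mm/hr.

R ≈ 12.8 mm/hr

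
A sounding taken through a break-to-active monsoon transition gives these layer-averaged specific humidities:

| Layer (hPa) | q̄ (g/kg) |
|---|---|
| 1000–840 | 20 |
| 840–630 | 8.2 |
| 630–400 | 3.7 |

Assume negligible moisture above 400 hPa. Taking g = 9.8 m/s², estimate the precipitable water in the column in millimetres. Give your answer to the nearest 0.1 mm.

Precipitable water is the column-integrated vapour mass per unit area: PW = (1/g) Σ q̄ Δp, with q in kg/kg and Δp in Pa (1 kg/m² of water = 1 mm).
Layer 1000–840 hPa: Δp = 160 hPa = 16000 Pa, q̄ = 0.02 kg/kg → 0.02 × 16000 / 9.8 = 32.65 mm
Layer 840–630 hPa: Δp = 210 hPa = 21000 Pa, q̄ = 0.0082 kg/kg → 0.0082 × 21000 / 9.8 = 17.57 mm
Layer 630–400 hPa: Δp = 230 hPa = 23000 Pa, q̄ = 0.0037 kg/kg → 0.0037 × 23000 / 9.8 = 8.68 mm
PW = 32.65 + 17.57 + 8.68 = 58.90 ≈ 58.9 mm.

PW ≈ 58.9 mm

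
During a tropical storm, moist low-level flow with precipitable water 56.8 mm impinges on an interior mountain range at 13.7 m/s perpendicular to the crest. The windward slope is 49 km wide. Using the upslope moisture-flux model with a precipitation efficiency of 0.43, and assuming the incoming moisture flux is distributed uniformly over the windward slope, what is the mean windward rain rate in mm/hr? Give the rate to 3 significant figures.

Incoming column moisture flux per unit ridge length: F = V × PW = 13.7 × 56.8 = 778.16 mm·m/s.
Spread over the 49 km slope with efficiency ε = 0.43: R = ε·F/W = 0.43 × 778.16 / 49000 m = 6.829e-03 mm/s.
R = 6.829e-03 × 3600 = 24.6 mm/hr.

R ≈ 24.6 mm/hr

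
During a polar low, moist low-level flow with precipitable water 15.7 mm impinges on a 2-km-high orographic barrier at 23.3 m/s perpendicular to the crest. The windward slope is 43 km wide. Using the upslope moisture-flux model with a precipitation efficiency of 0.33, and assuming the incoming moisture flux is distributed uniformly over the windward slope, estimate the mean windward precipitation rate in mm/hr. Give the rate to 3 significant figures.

Incoming column moisture flux per unit ridge length: F = V × PW = 23.3 × 15.7 = 365.81 mm·m/s.
Spread over the 43 km slope with efficiency ε = 0.33: R = ε·F/W = 0.33 × 365.81 / 43000 m = 2.807e-03 mm/s.
R = 2.807e-03 × 3600 = 10.1 mm/hr.

R ≈ 10.1 mm/hr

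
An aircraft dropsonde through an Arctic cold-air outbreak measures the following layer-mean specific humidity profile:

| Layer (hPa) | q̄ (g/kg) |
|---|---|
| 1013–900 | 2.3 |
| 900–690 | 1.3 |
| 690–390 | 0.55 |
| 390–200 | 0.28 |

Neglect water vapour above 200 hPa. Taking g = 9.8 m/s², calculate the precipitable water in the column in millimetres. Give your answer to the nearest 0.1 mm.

Precipitable water is the column-integrated vapour mass per unit area: PW = (1/g) Σ q̄ Δp, with q in kg/kg and Δp in Pa (1 kg/m² of water = 1 mm).
Layer 1013–900 hPa: Δp = 113 hPa = 11300 Pa, q̄ = 0.0023 kg/kg → 0.0023 × 11300 / 9.8 = 2.65 mm
Layer 900–690 hPa: Δp = 210 hPa = 21000 Pa, q̄ = 0.0013 kg/kg → 0.0013 × 21000 / 9.8 = 2.79 mm
Layer 690–390 hPa: Δp = 300 hPa = 30000 Pa, q̄ = 0.00055 kg/kg → 0.00055 × 30000 / 9.8 = 1.68 mm
Layer 390–200 hPa: Δp = 190 hPa = 19000 Pa, q̄ = 0.00028 kg/kg → 0.00028 × 19000 / 9.8 = 0.54 mm
PW = 2.65 + 2.79 + 1.68 + 0.54 = 7.66 ≈ 7.7 mm.

PW ≈ 7.7 mm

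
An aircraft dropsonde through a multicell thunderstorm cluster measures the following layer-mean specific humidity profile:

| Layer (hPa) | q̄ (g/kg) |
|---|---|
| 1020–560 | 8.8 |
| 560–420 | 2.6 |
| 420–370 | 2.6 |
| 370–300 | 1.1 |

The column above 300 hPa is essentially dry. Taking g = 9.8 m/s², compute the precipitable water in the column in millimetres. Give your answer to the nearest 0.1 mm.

PW ≈ 47.1 mm

Precipitable water is the column-integrated vapour mass per unit area: PW = (1/g) Σ q̄ Δp, with q in kg/kg and Δp in Pa (1 kg/m² of water = 1 mm).
Layer 1020–560 hPa: Δp = 460 hPa = 46000 Pa, q̄ = 0.0088 kg/kg → 0.0088 × 46000 / 9.8 = 41.31 mm
Layer 560–420 hPa: Δp = 140 hPa = 14000 Pa, q̄ = 0.0026 kg/kg → 0.0026 × 14000 / 9.8 = 3.71 mm
Layer 420–370 hPa: Δp = 50 hPa = 5000 Pa, q̄ = 0.0026 kg/kg → 0.0026 × 5000 / 9.8 = 1.33 mm
Layer 370–300 hPa: Δp = 70 hPa = 7000 Pa, q̄ = 0.0011 kg/kg → 0.0011 × 7000 / 9.8 = 0.79 mm
PW = 41.31 + 3.71 + 1.33 + 0.79 = 47.14 ≈ 47.1 mm.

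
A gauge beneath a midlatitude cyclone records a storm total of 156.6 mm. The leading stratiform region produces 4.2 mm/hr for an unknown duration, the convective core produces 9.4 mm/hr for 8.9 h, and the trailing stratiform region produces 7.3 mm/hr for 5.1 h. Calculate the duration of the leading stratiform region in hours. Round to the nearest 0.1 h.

Known phases: 9.4 × 8.9 + 7.3 × 5.1 = 83.66 + 37.23 = 120.89 mm.
Remaining depth = 156.6 − 120.89 = 35.71 mm.
Duration = 35.71 / 4.2 = 8.5 h.

duration ≈ 8.5 h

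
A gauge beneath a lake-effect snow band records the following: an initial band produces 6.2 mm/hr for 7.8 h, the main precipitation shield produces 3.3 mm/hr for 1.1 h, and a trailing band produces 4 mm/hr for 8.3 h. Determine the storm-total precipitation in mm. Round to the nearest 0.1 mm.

Total = Σ Rᵢ Δtᵢ = 6.2 × 7.8 + 3.3 × 1.1 + 4 × 8.3
      = 48.36 + 3.63 + 33.2 = 85.2 mm.

total ≈ 85.2 mm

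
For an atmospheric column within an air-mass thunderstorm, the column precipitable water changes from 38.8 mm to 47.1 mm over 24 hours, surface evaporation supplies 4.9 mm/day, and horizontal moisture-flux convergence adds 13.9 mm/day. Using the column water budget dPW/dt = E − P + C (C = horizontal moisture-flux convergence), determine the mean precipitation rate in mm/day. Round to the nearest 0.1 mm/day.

dPW/dt = (47.1 − 38.8) mm / (24/24 day) = +8.300 mm/day.
P = E + C − dPW/dt = 4.9 + (13.9) − (+8.300) = 10.5 mm/day.

P ≈ 10.5 mm/day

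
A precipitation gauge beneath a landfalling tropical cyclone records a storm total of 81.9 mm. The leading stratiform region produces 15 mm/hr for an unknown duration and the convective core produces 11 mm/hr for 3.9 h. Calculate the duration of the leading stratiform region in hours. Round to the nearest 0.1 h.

Known phases: 11 × 3.9 = 42.9 mm.
Remaining depth = 81.9 − 42.9 = 39 mm.
Duration = 39 / 15 = 2.6 h.

duration ≈ 2.6 h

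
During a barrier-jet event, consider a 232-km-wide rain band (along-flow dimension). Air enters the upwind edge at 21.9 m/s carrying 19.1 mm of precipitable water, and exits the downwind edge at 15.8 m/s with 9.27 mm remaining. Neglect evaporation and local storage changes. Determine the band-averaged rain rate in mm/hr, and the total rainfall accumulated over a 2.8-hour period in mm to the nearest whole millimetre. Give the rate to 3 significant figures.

Column moisture flux per unit crosswind length is F = V × PW.
Inflow: F_in = 21.9 × 19.1 = 418.29 mm·m/s
Outflow: F_out = 15.8 × 9.27 = 146.466 mm·m/s
Steady-state rate R = (F_in − F_out)/L = (418.29 − 146.466) / 232000 m = 1.172e-03 mm/s.
R = 1.172e-03 × 3600 = 4.22 mm/hr.
Over 2.8 h: total = 4.22 × 2.8 = 11.816 ≈ 12 mm.

R ≈ 4.22 mm/hr; total ≈ 12 mm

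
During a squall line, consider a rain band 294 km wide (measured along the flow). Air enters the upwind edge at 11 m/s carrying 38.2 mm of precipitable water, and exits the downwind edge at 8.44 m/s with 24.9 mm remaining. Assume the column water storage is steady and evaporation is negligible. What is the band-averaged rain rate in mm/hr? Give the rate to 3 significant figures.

R ≈ 2.57 mm/hr

Column moisture flux per unit crosswind length is F = V × PW.
Inflow: F_in = 11 × 38.2 = 420.2 mm·m/s
Outflow: F_out = 8.44 × 24.9 = 210.156 mm·m/s
Steady-state rate R = (F_in − F_out)/L = (420.2 − 210.156) / 294000 m = 7.144e-04 mm/s.
R = 7.144e-04 × 3600 = 2.57 mm/hr.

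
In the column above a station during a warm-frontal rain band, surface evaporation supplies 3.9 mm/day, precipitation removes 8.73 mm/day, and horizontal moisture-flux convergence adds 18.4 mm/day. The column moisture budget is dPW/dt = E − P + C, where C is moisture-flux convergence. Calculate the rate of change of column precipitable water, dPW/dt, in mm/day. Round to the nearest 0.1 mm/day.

dPW/dt = E − P + C = 3.9 − 8.73 + (18.4) = 13.6 mm/day.

dPW/dt ≈ 13.6 mm/day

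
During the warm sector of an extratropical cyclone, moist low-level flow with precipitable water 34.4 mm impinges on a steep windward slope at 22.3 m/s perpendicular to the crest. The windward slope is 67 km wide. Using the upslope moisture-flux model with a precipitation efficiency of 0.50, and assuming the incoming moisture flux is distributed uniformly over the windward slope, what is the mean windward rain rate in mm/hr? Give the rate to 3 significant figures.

Incoming column moisture flux per unit ridge length: F = V × PW = 22.3 × 34.4 = 767.12 mm·m/s.
Spread over the 67 km slope with efficiency ε = 0.50: R = ε·F/W = 0.50 × 767.12 / 67000 m = 5.725e-03 mm/s.
R = 5.725e-03 × 3600 = 20.6 mm/hr.

R ≈ 20.6 mm/hr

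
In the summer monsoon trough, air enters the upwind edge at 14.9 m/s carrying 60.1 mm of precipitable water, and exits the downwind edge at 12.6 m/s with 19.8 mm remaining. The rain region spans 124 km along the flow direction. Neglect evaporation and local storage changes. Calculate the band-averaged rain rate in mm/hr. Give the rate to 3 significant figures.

R ≈ 18.8 mm/hr

Column moisture flux per unit crosswind length is F = V × PW.
Inflow: F_in = 14.9 × 60.1 = 895.49 mm·m/s
Outflow: F_out = 12.6 × 19.8 = 249.48 mm·m/s
Steady-state rate R = (F_in − F_out)/L = (895.49 − 249.48) / 124000 m = 5.210e-03 mm/s.
R = 5.210e-03 × 3600 = 18.8 mm/hr.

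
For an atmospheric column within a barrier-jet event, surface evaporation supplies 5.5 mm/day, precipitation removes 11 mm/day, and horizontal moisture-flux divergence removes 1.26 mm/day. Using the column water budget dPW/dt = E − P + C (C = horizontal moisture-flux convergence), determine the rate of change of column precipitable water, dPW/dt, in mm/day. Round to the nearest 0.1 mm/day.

dPW/dt ≈ -6.8 mm/day

dPW/dt = E − P + C = 5.5 − 11 + (-1.26) = -6.8 mm/day.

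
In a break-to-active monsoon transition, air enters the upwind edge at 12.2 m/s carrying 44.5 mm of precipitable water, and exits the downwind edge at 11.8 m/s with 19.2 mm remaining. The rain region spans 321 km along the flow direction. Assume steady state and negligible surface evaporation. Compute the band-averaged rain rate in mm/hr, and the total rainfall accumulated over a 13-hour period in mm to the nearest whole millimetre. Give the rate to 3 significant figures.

Column moisture flux per unit crosswind length is F = V × PW.
Inflow: F_in = 12.2 × 44.5 = 542.9 mm·m/s
Outflow: F_out = 11.8 × 19.2 = 226.56 mm·m/s
Steady-state rate R = (F_in − F_out)/L = (542.9 − 226.56) / 321000 m = 9.855e-04 mm/s.
R = 9.855e-04 × 3600 = 3.55 mm/hr.
Over 13 h: total = 3.55 × 13 = 46.15 ≈ 46 mm.

R ≈ 3.55 mm/hr; total ≈ 46 mm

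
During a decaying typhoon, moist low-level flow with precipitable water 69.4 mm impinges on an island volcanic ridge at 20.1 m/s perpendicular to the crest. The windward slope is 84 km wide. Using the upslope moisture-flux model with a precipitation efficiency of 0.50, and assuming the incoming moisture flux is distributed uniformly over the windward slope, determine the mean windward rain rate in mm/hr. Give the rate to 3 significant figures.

R ≈ 29.9 mm/hr

Incoming column moisture flux per unit ridge length: F = V × PW = 20.1 × 69.4 = 1394.94 mm·m/s.
Spread over the 84 km slope with efficiency ε = 0.50: R = ε·F/W = 0.50 × 1394.94 / 84000 m = 8.303e-03 mm/s.
R = 8.303e-03 × 3600 = 29.9 mm/hr.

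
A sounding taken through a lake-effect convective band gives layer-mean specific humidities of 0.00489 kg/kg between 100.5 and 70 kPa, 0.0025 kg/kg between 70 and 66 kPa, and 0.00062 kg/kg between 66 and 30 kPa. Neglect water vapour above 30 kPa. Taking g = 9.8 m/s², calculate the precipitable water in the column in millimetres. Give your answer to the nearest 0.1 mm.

Precipitable water is the column-integrated vapour mass per unit area: PW = (1/g) Σ q̄ Δp, with q in kg/kg and Δp in Pa (1 kg/m² of water = 1 mm).
Layer 100.5–70 kPa: Δp = 305 hPa = 30500 Pa, q̄ = 0.00489 kg/kg → 0.00489 × 30500 / 9.8 = 15.22 mm
Layer 70–66 kPa: Δp = 40 hPa = 4000 Pa, q̄ = 0.0025 kg/kg → 0.0025 × 4000 / 9.8 = 1.02 mm
Layer 66–30 kPa: Δp = 360 hPa = 36000 Pa, q̄ = 0.00062 kg/kg → 0.00062 × 36000 / 9.8 = 2.28 mm
PW = 15.22 + 1.02 + 2.28 = 18.52 ≈ 18.5 mm.

PW ≈ 18.5 mm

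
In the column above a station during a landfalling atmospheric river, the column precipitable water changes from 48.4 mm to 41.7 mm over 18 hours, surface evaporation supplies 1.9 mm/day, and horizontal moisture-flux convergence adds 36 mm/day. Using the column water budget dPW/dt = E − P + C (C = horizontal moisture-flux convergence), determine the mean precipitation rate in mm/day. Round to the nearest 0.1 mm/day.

P ≈ 46.8 mm/day

dPW/dt = (41.7 − 48.4) mm / (18/24 day) = -8.933 mm/day.
P = E + C − dPW/dt = 1.9 + (36) − (-8.933) = 46.8 mm/day.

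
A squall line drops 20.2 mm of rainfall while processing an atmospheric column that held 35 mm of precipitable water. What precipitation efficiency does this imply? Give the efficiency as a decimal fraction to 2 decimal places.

ε ≈ 0.58

ε = rainfall / PW = 20.2 / 35 = 0.58.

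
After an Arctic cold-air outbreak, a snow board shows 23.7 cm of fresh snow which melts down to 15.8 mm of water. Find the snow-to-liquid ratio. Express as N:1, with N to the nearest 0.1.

Ratio = snow depth / SWE = 237 mm / 15.8 mm = 15.0, i.e. 15.0:1.

ratio ≈ 15.0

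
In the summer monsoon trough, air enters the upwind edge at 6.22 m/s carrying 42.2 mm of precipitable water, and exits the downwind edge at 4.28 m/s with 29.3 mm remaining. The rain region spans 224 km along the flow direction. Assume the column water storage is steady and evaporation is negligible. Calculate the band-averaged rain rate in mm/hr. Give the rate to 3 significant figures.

R ≈ 2.20 mm/hr

Column moisture flux per unit crosswind length is F = V × PW.
Inflow: F_in = 6.22 × 42.2 = 262.484 mm·m/s
Outflow: F_out = 4.28 × 29.3 = 125.404 mm·m/s
Steady-state rate R = (F_in − F_out)/L = (262.484 − 125.404) / 224000 m = 6.120e-04 mm/s.
R = 6.120e-04 × 3600 = 2.20 mm/hr.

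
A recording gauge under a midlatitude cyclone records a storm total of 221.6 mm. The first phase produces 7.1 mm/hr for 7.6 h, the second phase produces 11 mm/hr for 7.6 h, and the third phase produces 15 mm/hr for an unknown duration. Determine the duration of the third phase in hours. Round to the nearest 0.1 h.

Known phases: 7.1 × 7.6 + 11 × 7.6 = 53.96 + 83.6 = 137.56 mm.
Remaining depth = 221.6 − 137.56 = 84.04 mm.
Duration = 84.04 / 15 = 5.6 h.

duration ≈ 5.6 h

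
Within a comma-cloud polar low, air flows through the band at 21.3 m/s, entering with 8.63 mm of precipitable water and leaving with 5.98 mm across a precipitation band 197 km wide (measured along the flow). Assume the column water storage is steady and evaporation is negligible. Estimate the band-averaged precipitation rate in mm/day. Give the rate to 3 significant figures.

R ≈ 24.8 mm/day

Column moisture flux per unit crosswind length is F = V × PW.
Inflow: F_in = 21.3 × 8.63 = 183.819 mm·m/s
Outflow: F_out = 21.3 × 5.98 = 127.374 mm·m/s
Steady-state rate R = (F_in − F_out)/L = (183.819 − 127.374) / 197000 m = 2.865e-04 mm/s.
R = 2.865e-04 × 3600 × 24 = 24.8 mm/day.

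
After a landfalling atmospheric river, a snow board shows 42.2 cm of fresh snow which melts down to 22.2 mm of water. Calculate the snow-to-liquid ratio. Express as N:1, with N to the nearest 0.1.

ratio ≈ 19.0

Ratio = snow depth / SWE = 422 mm / 22.2 mm = 19.0, i.e. 19.0:1.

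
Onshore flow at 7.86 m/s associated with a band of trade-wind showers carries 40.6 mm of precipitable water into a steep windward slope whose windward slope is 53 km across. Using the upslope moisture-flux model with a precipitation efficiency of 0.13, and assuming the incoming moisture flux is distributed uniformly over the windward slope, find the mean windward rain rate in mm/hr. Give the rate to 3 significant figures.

R ≈ 2.82 mm/hr

Incoming column moisture flux per unit ridge length: F = V × PW = 7.86 × 40.6 = 319.116 mm·m/s.
Spread over the 53 km slope with efficiency ε = 0.13: R = ε·F/W = 0.13 × 319.116 / 53000 m = 7.827e-04 mm/s.
R = 7.827e-04 × 3600 = 2.82 mm/hr.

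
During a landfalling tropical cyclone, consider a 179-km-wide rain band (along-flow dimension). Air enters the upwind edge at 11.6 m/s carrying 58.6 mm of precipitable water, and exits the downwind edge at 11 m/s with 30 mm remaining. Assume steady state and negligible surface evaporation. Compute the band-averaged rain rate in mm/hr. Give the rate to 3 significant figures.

R ≈ 7.03 mm/hr

Column moisture flux per unit crosswind length is F = V × PW.
Inflow: F_in = 11.6 × 58.6 = 679.76 mm·m/s
Outflow: F_out = 11 × 30 = 330 mm·m/s
Steady-state rate R = (F_in − F_out)/L = (679.76 − 330) / 179000 m = 1.954e-03 mm/s.
R = 1.954e-03 × 3600 = 7.03 mm/hr.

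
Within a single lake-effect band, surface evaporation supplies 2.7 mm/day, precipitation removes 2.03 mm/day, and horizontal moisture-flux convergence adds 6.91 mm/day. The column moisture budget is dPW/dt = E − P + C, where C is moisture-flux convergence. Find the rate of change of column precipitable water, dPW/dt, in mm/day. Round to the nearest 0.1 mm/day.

dPW/dt ≈ 7.6 mm/day

dPW/dt = E − P + C = 2.7 − 2.03 + (6.91) = 7.6 mm/day.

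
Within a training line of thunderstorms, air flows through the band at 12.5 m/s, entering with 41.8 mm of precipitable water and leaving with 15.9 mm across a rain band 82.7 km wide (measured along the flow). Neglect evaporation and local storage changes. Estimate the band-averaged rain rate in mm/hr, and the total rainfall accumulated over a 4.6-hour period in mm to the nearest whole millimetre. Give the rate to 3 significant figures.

Column moisture flux per unit crosswind length is F = V × PW.
Inflow: F_in = 12.5 × 41.8 = 522.5 mm·m/s
Outflow: F_out = 12.5 × 15.9 = 198.75 mm·m/s
Steady-state rate R = (F_in − F_out)/L = (522.5 − 198.75) / 82700 m = 3.915e-03 mm/s.
R = 3.915e-03 × 3600 = 14.1 mm/hr.
Over 4.6 h: total = 14.1 × 4.6 = 64.86 ≈ 65 mm.

R ≈ 14.1 mm/hr; total ≈ 65 mm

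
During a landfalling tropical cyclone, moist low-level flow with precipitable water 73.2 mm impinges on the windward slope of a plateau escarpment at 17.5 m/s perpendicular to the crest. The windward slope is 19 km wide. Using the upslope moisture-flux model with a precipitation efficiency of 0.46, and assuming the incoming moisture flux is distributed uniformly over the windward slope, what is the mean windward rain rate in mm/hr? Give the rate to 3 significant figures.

Incoming column moisture flux per unit ridge length: F = V × PW = 17.5 × 73.2 = 1281 mm·m/s.
Spread over the 19 km slope with efficiency ε = 0.46: R = ε·F/W = 0.46 × 1281 / 19000 m = 3.101e-02 mm/s.
R = 3.101e-02 × 3600 = 112 mm/hr.

R ≈ 112 mm/hr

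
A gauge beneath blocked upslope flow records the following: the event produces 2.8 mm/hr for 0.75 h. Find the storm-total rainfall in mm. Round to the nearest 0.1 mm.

Total = Σ Rᵢ Δtᵢ = 2.8 × 0.75
      = 2.1 = 2.1 mm.

total ≈ 2.1 mm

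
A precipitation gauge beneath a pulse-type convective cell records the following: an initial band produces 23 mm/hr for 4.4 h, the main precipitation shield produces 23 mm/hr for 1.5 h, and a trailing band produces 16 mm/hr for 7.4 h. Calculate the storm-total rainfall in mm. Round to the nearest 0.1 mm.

total ≈ 254.1 mm

Total = Σ Rᵢ Δtᵢ = 23 × 4.4 + 23 × 1.5 + 16 × 7.4
      = 101.2 + 34.5 + 118.4 = 254.1 mm.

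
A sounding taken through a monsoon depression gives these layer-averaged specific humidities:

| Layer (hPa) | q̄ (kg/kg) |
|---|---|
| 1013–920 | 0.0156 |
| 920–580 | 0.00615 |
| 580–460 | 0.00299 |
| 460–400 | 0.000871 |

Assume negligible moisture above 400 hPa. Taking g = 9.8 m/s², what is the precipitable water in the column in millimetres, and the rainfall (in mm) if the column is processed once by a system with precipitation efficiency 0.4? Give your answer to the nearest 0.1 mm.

Precipitable water is the column-integrated vapour mass per unit area: PW = (1/g) Σ q̄ Δp, with q in kg/kg and Δp in Pa (1 kg/m² of water = 1 mm).
Layer 1013–920 hPa: Δp = 93 hPa = 9300 Pa, q̄ = 0.0156 kg/kg → 0.0156 × 9300 / 9.8 = 14.80 mm
Layer 920–580 hPa: Δp = 340 hPa = 34000 Pa, q̄ = 0.00615 kg/kg → 0.00615 × 34000 / 9.8 = 21.34 mm
Layer 580–460 hPa: Δp = 120 hPa = 12000 Pa, q̄ = 0.00299 kg/kg → 0.00299 × 12000 / 9.8 = 3.66 mm
Layer 460–400 hPa: Δp = 60 hPa = 6000 Pa, q̄ = 0.000871 kg/kg → 0.000871 × 6000 / 9.8 = 0.53 mm
PW = 14.80 + 21.34 + 3.66 + 0.53 = 40.33 ≈ 40.3 mm.
Rainfall = ε × PW = 0.4 × 40.3 = 16.1 mm.

PW ≈ 40.3 mm; rainfall ≈ 16.1 mm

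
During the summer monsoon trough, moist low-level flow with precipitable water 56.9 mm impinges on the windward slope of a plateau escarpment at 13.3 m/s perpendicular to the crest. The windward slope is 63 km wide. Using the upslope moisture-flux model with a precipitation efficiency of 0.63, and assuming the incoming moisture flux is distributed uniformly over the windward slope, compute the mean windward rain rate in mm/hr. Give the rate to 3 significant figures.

Incoming column moisture flux per unit ridge length: F = V × PW = 13.3 × 56.9 = 756.77 mm·m/s.
Spread over the 63 km slope with efficiency ε = 0.63: R = ε·F/W = 0.63 × 756.77 / 63000 m = 7.568e-03 mm/s.
R = 7.568e-03 × 3600 = 27.2 mm/hr.

R ≈ 27.2 mm/hr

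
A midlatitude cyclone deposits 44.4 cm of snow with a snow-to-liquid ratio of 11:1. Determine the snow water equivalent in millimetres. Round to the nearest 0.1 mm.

SWE = snow depth / ratio = 44.4 cm / 11 = 4.036 cm = 40.4 mm.

SWE ≈ 40.4 mm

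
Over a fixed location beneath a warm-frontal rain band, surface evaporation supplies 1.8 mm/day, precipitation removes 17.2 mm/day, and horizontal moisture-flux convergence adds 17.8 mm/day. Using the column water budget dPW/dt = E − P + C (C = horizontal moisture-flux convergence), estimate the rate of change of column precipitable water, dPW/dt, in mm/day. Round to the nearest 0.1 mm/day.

dPW/dt = E − P + C = 1.8 − 17.2 + (17.8) = 2.4 mm/day.

dPW/dt ≈ 2.4 mm/day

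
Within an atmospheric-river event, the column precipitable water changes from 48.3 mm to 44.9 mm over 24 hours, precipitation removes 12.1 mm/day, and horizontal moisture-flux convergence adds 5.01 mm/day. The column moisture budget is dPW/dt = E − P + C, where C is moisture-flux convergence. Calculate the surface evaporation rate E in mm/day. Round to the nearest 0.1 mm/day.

E ≈ 3.7 mm/day

dPW/dt = (44.9 − 48.3) mm / (24/24 day) = -3.400 mm/day.
E = dPW/dt + P − C = (-3.400) + 12.1 − (5.01) = 3.7 mm/day.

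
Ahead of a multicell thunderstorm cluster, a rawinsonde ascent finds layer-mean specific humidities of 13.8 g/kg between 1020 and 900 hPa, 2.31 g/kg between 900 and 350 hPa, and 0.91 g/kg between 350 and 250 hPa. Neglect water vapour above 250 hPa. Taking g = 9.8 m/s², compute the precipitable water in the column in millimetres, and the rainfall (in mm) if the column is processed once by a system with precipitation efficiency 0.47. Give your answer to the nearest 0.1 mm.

PW ≈ 30.8 mm; rainfall ≈ 14.5 mm

Precipitable water is the column-integrated vapour mass per unit area: PW = (1/g) Σ q̄ Δp, with q in kg/kg and Δp in Pa (1 kg/m² of water = 1 mm).
Layer 1020–900 hPa: Δp = 120 hPa = 12000 Pa, q̄ = 0.0138 kg/kg → 0.0138 × 12000 / 9.8 = 16.90 mm
Layer 900–350 hPa: Δp = 550 hPa = 55000 Pa, q̄ = 0.00231 kg/kg → 0.00231 × 55000 / 9.8 = 12.96 mm
Layer 350–250 hPa: Δp = 100 hPa = 10000 Pa, q̄ = 0.00091 kg/kg → 0.00091 × 10000 / 9.8 = 0.93 mm
PW = 16.90 + 12.96 + 0.93 = 30.79 ≈ 30.8 mm.
Rainfall = ε × PW = 0.47 × 30.8 = 14.5 mm.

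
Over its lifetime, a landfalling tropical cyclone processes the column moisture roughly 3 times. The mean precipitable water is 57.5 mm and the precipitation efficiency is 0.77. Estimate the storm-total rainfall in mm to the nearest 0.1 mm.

rainfall ≈ 132.8 mm

Each cycle deposits ε × PW = 0.77 × 57.5 = 44.275 mm.
Over 3 cycles: 3 × 44.275 = 132.8 mm.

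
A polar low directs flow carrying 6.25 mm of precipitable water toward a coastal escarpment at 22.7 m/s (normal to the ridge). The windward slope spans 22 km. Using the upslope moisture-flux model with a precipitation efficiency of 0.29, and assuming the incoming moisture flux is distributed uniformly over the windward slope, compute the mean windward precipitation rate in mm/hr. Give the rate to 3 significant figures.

R ≈ 6.73 mm/hr

Incoming column moisture flux per unit ridge length: F = V × PW = 22.7 × 6.25 = 141.875 mm·m/s.
Spread over the 22 km slope with efficiency ε = 0.29: R = ε·F/W = 0.29 × 141.875 / 22000 m = 1.870e-03 mm/s.
R = 1.870e-03 × 3600 = 6.73 mm/hr.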